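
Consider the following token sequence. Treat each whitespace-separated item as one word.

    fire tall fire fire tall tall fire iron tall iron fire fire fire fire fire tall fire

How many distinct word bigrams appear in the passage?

8

17 tokens → 16 bigram windows in total.
Repeated bigrams (each contributes count−1 duplicates):
  fire fire: 5
  fire tall: 3
  tall fire: 3
8 duplicate windows → 16 − 8 = 8 distinct.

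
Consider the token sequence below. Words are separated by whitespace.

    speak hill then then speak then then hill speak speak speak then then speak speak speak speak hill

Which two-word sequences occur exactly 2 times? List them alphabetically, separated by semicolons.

speak hill; speak then; then speak

Bigram counts meeting the condition (exactly 2 times):
  speak hill: 2
  speak then: 2
  then speak: 2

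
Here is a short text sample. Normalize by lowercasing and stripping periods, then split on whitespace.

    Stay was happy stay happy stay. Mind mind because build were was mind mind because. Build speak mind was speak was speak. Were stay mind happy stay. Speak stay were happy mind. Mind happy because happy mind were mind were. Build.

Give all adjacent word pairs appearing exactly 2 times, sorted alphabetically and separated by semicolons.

Bigram counts meeting the condition (exactly 2 times):
  because build: 2
  happy mind: 2
  mind because: 2
  mind happy: 2
  mind were: 2
  stay mind: 2
  was speak: 2

because build; happy mind; mind because; mind happy; mind were; stay mind; was speak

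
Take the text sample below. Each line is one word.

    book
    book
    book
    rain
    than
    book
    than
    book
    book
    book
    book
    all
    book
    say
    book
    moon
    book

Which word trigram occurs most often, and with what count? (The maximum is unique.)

"book book book", 3 times

Trigram frequencies (highest first):
  book book book: 3
  book book rain: 1
  book rain than: 1
  rain than book: 1
  than book than: 1
  book than book: 1
  … (7 more, each ≤ 1)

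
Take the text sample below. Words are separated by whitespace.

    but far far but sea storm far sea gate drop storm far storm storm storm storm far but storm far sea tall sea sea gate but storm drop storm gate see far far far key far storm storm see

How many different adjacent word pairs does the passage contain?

39 tokens → 38 bigram windows in total.
Repeated bigrams (each contributes count−1 duplicates):
  storm far: 4
  storm storm: 4
  far far: 3
  but storm: 2
  drop storm: 2
  far but: 2
  far sea: 2
  far storm: 2
  … (1 more repeated)
14 duplicate windows → 38 − 14 = 24 distinct.

24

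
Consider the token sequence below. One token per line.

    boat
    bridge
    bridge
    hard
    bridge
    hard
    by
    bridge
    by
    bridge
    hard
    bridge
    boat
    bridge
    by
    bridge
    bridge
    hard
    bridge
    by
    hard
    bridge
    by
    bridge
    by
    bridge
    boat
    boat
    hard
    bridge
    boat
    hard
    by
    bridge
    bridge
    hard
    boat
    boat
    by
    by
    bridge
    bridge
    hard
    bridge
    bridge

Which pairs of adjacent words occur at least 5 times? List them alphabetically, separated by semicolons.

Bigram counts meeting the condition (at least 5 times):
  bridge bridge: 5
  bridge by: 5
  bridge hard: 6
  by bridge: 7
  hard bridge: 6

bridge bridge; bridge by; bridge hard; by bridge; hard bridge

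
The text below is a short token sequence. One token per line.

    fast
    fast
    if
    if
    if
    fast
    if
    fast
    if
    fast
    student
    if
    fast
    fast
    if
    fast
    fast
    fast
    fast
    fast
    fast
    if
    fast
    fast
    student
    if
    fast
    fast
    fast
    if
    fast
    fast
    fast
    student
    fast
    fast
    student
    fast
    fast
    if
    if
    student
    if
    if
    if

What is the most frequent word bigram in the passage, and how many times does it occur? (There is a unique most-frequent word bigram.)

"fast fast", 14 times

Bigram frequencies (highest first):
  fast fast: 14
  if fast: 8
  fast if: 7
  if if: 5
  fast student: 4
  student if: 3
  … (2 more, each ≤ 2)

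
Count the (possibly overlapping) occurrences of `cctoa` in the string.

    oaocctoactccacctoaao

Sliding a length-5 window over the 20 characters (16 positions):
  position 4–8: cctoa
  position 14–18: cctoa

2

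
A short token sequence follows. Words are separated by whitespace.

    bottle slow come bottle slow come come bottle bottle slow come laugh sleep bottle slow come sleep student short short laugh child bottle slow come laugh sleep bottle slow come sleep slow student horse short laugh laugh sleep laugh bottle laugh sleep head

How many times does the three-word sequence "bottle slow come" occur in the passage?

6

Scanning the 41 overlapping trigram windows for "bottle slow come":
  position 1–3: bottle slow come
  position 4–6: bottle slow come
  position 9–11: bottle slow come
  position 14–16: bottle slow come
  position 23–25: bottle slow come
  position 28–30: bottle slow come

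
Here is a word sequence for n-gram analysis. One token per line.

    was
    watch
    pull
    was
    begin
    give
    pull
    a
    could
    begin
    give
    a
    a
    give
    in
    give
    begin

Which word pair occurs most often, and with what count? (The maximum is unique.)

Bigram frequencies (highest first):
  begin give: 2
  was watch: 1
  watch pull: 1
  pull was: 1
  was begin: 1
  give pull: 1
  … (9 more, each ≤ 1)

"begin give", 2 times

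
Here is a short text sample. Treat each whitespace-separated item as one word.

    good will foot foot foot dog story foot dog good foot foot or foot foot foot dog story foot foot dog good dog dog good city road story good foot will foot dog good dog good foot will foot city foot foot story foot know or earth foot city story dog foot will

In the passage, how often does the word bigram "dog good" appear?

5

Scanning the 52 overlapping bigram windows for "dog good":
  position 9–10: dog good
  position 21–22: dog good
  position 24–25: dog good
  position 33–34: dog good
  position 35–36: dog good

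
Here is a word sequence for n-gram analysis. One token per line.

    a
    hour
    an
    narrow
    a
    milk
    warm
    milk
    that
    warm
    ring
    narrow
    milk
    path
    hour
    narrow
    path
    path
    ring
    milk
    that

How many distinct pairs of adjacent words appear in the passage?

21 tokens → 20 bigram windows in total.
Repeated bigrams (each contributes count−1 duplicates):
  milk that: 2
1 duplicate windows → 20 − 1 = 19 distinct.

19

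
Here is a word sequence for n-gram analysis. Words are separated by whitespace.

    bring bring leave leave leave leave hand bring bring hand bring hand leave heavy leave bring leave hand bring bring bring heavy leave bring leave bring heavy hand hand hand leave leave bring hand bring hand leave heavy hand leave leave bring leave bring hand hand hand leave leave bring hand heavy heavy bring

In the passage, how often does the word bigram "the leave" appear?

0

Scanning the 53 overlapping bigram windows for "the leave":
  (none found)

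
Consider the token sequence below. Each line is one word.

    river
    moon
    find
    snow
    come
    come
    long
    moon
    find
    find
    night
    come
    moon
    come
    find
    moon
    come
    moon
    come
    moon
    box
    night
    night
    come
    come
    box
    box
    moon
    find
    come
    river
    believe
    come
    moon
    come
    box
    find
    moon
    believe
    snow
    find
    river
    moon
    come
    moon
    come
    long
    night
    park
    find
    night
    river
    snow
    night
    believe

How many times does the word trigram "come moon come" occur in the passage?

4

Scanning the 53 overlapping trigram windows for "come moon come":
  position 12–14: come moon come
  position 17–19: come moon come
  position 33–35: come moon come
  position 44–46: come moon come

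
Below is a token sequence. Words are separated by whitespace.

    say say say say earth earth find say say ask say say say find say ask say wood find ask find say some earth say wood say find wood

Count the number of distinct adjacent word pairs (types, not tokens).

17

29 tokens → 28 bigram windows in total.
Repeated bigrams (each contributes count−1 duplicates):
  say say: 6
  find say: 3
  ask say: 2
  say ask: 2
  say find: 2
  say wood: 2
11 duplicate windows → 28 − 11 = 17 distinct.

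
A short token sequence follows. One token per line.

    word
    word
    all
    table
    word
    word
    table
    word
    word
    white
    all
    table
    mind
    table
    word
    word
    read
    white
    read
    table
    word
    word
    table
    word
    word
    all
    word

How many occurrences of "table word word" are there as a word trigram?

5

Scanning the 25 overlapping trigram windows for "table word word":
  position 4–6: table word word
  position 7–9: table word word
  position 14–16: table word word
  position 20–22: table word word
  position 23–25: table word word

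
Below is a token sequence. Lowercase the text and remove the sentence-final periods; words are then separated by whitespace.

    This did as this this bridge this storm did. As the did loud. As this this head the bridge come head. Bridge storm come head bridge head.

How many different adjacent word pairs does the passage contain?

27 tokens → 26 bigram windows in total.
Repeated bigrams (each contributes count−1 duplicates):
  as this: 2
  come head: 2
  did as: 2
  head bridge: 2
  this this: 2
5 duplicate windows → 26 − 5 = 21 distinct.

21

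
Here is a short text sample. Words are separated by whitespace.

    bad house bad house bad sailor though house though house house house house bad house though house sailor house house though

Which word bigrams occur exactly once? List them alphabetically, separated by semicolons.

Bigram counts meeting the condition (exactly once):
  bad sailor: 1
  house sailor: 1
  sailor house: 1
  sailor though: 1

bad sailor; house sailor; sailor house; sailor though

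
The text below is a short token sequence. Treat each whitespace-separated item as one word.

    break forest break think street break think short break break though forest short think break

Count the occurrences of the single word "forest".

Scanning the 15 tokens for "forest":
  position 2: forest
  position 12: forest

2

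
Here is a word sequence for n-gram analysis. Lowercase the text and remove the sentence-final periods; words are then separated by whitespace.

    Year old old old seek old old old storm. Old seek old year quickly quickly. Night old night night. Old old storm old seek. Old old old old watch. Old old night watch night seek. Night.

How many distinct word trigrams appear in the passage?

25

36 tokens → 34 trigram windows in total.
Repeated trigrams (each contributes count−1 duplicates):
  old old old: 4
  old seek old: 3
  old old storm: 2
  old storm old: 2
  seek old old: 2
  storm old seek: 2
9 duplicate windows → 34 − 9 = 25 distinct.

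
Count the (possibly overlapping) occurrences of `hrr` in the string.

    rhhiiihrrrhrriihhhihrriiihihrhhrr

Sliding a length-3 window over the 33 characters (31 positions):
  position 7–9: hrr
  position 11–13: hrr
  position 20–22: hrr
  position 31–33: hrr

4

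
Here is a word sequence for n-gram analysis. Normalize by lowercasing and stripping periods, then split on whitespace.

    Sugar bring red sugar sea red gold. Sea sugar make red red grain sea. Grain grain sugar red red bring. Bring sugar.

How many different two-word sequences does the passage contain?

22 tokens → 21 bigram windows in total.
Repeated bigrams (each contributes count−1 duplicates):
  red red: 2
1 duplicate windows → 21 − 1 = 20 distinct.

20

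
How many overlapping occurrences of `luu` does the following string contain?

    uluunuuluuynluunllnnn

Sliding a length-3 window over the 21 characters (19 positions):
  position 2–4: luu
  position 8–10: luu
  position 13–15: luu

3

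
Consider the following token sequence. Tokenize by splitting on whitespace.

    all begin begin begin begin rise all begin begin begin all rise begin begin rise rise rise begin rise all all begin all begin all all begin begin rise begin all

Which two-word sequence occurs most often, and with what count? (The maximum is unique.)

Bigram frequencies (highest first):
  begin begin: 7
  all begin: 5
  begin rise: 4
  begin all: 4
  rise begin: 3
  rise all: 2
  … (3 more, each ≤ 2)

"begin begin", 7 times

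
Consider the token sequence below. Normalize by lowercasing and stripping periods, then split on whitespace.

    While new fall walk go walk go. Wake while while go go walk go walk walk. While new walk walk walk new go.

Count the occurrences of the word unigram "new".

3

Scanning the 23 tokens for "new":
  position 2: new
  position 18: new
  position 22: new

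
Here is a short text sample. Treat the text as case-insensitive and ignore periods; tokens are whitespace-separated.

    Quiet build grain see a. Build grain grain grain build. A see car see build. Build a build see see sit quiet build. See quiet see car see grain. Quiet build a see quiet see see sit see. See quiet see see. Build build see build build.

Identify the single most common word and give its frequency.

Unigram frequencies (highest first):
  see: 16
  build: 12
  quiet: 6
  grain: 5
  a: 4
  car: 2
  … (1 more, each ≤ 2)

"see", 16 times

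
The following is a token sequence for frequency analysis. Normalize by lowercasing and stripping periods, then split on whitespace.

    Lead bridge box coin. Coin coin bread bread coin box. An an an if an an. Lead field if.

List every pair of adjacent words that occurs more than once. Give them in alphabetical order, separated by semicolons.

an an; coin coin

Bigram counts meeting the condition (more than once):
  an an: 3
  coin coin: 2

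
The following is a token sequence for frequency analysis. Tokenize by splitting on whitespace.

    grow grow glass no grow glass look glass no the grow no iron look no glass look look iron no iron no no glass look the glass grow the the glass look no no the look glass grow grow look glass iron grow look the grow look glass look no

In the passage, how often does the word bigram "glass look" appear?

Scanning the 49 overlapping bigram windows for "glass look":
  position 6–7: glass look
  position 16–17: glass look
  position 24–25: glass look
  position 31–32: glass look
  position 48–49: glass look

5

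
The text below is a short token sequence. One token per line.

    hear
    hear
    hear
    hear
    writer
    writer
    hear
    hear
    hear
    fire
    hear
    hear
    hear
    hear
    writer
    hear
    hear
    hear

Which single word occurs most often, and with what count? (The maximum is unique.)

"hear", 14 times

Unigram frequencies (highest first):
  hear: 14
  writer: 3
  fire: 1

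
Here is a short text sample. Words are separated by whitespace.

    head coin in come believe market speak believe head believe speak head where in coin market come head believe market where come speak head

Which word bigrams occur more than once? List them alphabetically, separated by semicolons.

believe market; head believe; speak head

Bigram counts meeting the condition (more than once):
  believe market: 2
  head believe: 2
  speak head: 2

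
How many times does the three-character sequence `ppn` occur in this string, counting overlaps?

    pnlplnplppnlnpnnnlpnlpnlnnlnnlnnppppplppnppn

3

Sliding a length-3 window over the 44 characters (42 positions):
  position 9–11: ppn
  position 39–41: ppn
  position 42–44: ppn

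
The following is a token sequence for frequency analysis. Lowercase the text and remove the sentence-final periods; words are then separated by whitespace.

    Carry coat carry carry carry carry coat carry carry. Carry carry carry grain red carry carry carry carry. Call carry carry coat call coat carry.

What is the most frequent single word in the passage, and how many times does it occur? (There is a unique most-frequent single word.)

"carry", 17 times

Unigram frequencies (highest first):
  carry: 17
  coat: 4
  call: 2
  grain: 1
  red: 1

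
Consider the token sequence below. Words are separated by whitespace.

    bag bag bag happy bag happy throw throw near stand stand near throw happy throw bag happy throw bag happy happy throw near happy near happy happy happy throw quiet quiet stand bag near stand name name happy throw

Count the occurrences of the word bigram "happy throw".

Scanning the 38 overlapping bigram windows for "happy throw":
  position 6–7: happy throw
  position 14–15: happy throw
  position 17–18: happy throw
  position 21–22: happy throw
  position 28–29: happy throw
  position 38–39: happy throw

6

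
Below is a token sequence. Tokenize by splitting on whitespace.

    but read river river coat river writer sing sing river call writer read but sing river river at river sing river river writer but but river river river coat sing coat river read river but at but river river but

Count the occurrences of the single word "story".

0

Scanning the 40 tokens for "story":
  (none found)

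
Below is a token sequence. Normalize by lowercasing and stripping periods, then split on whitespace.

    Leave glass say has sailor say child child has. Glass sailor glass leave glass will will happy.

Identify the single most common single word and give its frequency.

Unigram frequencies (highest first):
  glass: 4
  leave: 2
  say: 2
  has: 2
  sailor: 2
  child: 2
  … (2 more, each ≤ 2)

"glass", 4 times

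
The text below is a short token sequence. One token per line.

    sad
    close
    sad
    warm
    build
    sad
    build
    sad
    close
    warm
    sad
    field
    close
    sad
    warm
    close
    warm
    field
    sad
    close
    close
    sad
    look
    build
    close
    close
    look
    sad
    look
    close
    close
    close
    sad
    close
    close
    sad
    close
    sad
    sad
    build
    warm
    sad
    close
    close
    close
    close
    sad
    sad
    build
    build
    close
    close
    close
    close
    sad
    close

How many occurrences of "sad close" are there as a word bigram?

7

Scanning the 55 overlapping bigram windows for "sad close":
  position 1–2: sad close
  position 8–9: sad close
  position 19–20: sad close
  position 33–34: sad close
  position 36–37: sad close
  position 42–43: sad close
  position 55–56: sad close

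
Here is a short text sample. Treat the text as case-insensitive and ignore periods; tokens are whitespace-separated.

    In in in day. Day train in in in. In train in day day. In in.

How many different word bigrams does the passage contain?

16 tokens → 15 bigram windows in total.
Repeated bigrams (each contributes count−1 duplicates):
  in in: 6
  day day: 2
  in day: 2
  train in: 2
8 duplicate windows → 15 − 8 = 7 distinct.

7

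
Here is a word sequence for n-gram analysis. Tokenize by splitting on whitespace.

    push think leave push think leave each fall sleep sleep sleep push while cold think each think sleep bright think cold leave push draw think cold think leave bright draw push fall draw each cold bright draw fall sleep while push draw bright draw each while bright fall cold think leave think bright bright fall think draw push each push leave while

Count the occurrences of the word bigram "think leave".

4

Scanning the 61 overlapping bigram windows for "think leave":
  position 2–3: think leave
  position 5–6: think leave
  position 27–28: think leave
  position 50–51: think leave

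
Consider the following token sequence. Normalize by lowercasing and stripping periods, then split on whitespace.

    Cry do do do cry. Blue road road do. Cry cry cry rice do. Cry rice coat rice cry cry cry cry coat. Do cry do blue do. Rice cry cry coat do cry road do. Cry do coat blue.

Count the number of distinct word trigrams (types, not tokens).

30

40 tokens → 38 trigram windows in total.
Repeated trigrams (each contributes count−1 duplicates):
  cry cry cry: 3
  coat do cry: 2
  cry coat do: 2
  cry cry coat: 2
  do cry do: 2
  rice cry cry: 2
  road do cry: 2
8 duplicate windows → 38 − 8 = 30 distinct.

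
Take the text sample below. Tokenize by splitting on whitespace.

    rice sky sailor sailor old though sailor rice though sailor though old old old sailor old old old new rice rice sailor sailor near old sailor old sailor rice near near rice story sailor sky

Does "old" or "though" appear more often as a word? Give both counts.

"old" (9 vs 3)

"old": 9 occurrences
"though": 3 occurrences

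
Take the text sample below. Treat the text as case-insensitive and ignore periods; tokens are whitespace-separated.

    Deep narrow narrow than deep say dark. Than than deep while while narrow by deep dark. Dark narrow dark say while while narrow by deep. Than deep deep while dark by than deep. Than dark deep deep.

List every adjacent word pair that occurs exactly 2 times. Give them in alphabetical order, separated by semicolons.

Bigram counts meeting the condition (exactly 2 times):
  by deep: 2
  deep deep: 2
  deep than: 2
  deep while: 2
  narrow by: 2
  while narrow: 2
  while while: 2

by deep; deep deep; deep than; deep while; narrow by; while narrow; while while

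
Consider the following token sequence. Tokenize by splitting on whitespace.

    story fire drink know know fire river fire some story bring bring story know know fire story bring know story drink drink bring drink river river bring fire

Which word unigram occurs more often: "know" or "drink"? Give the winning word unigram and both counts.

"know": 5 occurrences
"drink": 4 occurrences

"know" (5 vs 4)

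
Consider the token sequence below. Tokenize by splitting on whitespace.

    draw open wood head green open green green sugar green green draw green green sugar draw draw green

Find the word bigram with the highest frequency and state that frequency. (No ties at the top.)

Bigram frequencies (highest first):
  green green: 3
  green sugar: 2
  draw green: 2
  draw open: 1
  open wood: 1
  wood head: 1
  … (7 more, each ≤ 1)

"green green", 3 times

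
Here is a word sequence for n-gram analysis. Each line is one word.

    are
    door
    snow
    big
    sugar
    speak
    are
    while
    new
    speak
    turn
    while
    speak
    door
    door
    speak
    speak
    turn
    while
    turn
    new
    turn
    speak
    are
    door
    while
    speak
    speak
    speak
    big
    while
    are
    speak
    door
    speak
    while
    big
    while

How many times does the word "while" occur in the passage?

Scanning the 38 tokens for "while":
  position 8: while
  position 12: while
  position 19: while
  position 26: while
  position 31: while
  position 36: while
  position 38: while

7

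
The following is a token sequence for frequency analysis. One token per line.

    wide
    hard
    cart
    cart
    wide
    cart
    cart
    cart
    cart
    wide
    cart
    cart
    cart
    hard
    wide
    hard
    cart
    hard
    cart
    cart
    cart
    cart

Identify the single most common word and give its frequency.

Unigram frequencies (highest first):
  cart: 14
  wide: 4
  hard: 4

"cart", 14 times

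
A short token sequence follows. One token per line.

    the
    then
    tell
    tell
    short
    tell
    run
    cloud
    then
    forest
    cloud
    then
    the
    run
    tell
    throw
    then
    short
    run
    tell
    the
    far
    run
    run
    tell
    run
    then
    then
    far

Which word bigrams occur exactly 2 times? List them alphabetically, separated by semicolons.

Bigram counts meeting the condition (exactly 2 times):
  cloud then: 2
  tell run: 2

cloud then; tell run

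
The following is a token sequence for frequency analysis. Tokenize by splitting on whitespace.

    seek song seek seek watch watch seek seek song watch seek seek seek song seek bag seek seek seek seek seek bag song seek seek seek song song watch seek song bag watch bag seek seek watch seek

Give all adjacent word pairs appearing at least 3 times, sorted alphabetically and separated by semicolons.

Bigram counts meeting the condition (at least 3 times):
  seek seek: 11
  seek song: 5
  song seek: 3
  watch seek: 4

seek seek; seek song; song seek; watch seek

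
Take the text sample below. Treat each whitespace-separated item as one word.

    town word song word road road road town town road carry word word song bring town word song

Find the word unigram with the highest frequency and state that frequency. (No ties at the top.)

"word", 5 times

Unigram frequencies (highest first):
  word: 5
  town: 4
  road: 4
  song: 3
  carry: 1
  bring: 1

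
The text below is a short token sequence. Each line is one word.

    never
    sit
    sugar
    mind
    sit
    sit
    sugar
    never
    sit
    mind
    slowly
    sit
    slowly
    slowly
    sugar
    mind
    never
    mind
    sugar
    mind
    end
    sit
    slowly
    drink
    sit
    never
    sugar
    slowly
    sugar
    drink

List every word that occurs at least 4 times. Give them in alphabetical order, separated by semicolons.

Unigram counts meeting the condition (at least 4 times):
  mind: 5
  never: 4
  sit: 7
  slowly: 5
  sugar: 6

mind; never; sit; slowly; sugar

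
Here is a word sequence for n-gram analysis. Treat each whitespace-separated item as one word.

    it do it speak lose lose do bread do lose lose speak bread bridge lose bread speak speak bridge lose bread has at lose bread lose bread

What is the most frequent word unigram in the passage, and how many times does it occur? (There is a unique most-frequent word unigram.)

Unigram frequencies (highest first):
  lose: 8
  bread: 6
  speak: 4
  do: 3
  it: 2
  bridge: 2
  … (2 more, each ≤ 1)

"lose", 8 times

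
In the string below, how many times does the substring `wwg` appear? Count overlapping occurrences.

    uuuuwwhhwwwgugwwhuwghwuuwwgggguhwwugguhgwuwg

Sliding a length-3 window over the 44 characters (42 positions):
  position 10–12: wwg
  position 25–27: wwg

2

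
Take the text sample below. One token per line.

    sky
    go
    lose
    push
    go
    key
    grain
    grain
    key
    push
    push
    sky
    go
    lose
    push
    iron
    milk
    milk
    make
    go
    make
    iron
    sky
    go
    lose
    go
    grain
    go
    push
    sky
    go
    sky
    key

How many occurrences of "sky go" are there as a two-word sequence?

4

Scanning the 32 overlapping bigram windows for "sky go":
  position 1–2: sky go
  position 12–13: sky go
  position 23–24: sky go
  position 30–31: sky go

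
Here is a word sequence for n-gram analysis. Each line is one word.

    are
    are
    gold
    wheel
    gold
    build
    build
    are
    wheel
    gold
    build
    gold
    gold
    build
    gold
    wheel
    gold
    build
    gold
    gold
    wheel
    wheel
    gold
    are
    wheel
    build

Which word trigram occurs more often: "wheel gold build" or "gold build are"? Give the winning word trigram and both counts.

"wheel gold build" (3 vs 0)

"wheel gold build": 3 occurrences
"gold build are": 0 occurrences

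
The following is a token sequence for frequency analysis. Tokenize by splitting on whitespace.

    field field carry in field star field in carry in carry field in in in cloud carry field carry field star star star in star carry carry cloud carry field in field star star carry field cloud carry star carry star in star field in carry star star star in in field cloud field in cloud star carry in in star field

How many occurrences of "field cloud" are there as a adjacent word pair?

2

Scanning the 61 overlapping bigram windows for "field cloud":
  position 36–37: field cloud
  position 52–53: field cloud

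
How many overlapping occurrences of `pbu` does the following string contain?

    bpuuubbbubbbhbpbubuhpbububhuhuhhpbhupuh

Sliding a length-3 window over the 39 characters (37 positions):
  position 15–17: pbu
  position 21–23: pbu

2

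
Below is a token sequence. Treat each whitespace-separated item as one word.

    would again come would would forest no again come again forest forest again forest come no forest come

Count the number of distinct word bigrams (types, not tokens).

18 tokens → 17 bigram windows in total.
Repeated bigrams (each contributes count−1 duplicates):
  again come: 2
  again forest: 2
  forest come: 2
3 duplicate windows → 17 − 3 = 14 distinct.

14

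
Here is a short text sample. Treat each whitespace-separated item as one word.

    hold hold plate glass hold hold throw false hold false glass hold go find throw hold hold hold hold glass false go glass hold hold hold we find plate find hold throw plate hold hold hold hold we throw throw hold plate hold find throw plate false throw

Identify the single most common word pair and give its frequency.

"hold hold", 10 times

Bigram frequencies (highest first):
  hold hold: 10
  glass hold: 3
  hold plate: 2
  hold throw: 2
  find throw: 2
  throw hold: 2
  … (23 more, each ≤ 2)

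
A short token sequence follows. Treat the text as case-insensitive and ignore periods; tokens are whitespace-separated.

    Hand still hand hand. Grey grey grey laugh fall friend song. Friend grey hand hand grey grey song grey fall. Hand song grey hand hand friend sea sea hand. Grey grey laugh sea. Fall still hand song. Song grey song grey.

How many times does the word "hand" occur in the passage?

Scanning the 41 tokens for "hand":
  position 1: hand
  position 3: hand
  position 4: hand
  position 14: hand
  position 15: hand
  position 21: hand
  position 24: hand
  position 25: hand
  position 29: hand
  position 36: hand

10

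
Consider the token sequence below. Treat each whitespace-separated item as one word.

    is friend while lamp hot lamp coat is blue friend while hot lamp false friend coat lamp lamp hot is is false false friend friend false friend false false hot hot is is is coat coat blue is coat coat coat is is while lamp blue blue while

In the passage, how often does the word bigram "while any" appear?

0

Scanning the 47 overlapping bigram windows for "while any":
  (none found)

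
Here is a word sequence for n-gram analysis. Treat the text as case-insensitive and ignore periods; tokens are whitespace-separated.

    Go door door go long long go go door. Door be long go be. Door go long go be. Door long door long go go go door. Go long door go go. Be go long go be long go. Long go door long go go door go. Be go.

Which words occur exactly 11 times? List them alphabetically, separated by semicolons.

door; long

Unigram counts meeting the condition (exactly 11 times):
  door: 11
  long: 11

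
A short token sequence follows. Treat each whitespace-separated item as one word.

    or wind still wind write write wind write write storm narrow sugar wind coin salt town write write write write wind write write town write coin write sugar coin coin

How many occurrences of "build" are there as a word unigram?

Scanning the 30 tokens for "build":
  (none found)

0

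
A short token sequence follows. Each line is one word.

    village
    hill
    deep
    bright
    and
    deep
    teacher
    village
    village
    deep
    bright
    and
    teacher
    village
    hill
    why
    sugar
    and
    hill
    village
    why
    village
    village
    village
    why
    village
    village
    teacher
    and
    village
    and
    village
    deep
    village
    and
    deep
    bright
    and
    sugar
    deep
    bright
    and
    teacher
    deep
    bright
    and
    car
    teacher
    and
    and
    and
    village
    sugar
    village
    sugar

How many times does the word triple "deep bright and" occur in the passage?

Scanning the 53 overlapping trigram windows for "deep bright and":
  position 3–5: deep bright and
  position 10–12: deep bright and
  position 36–38: deep bright and
  position 40–42: deep bright and
  position 44–46: deep bright and

5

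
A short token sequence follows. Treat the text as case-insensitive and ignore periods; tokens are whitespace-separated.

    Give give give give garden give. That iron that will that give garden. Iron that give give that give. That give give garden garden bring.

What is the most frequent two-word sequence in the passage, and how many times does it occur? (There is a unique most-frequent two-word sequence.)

Bigram frequencies (highest first):
  give give: 5
  that give: 4
  give garden: 3
  give that: 3
  iron that: 2
  garden give: 1
  … (6 more, each ≤ 1)

"give give", 5 times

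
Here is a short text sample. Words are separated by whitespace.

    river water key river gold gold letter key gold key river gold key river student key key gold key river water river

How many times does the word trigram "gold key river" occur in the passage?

Scanning the 20 overlapping trigram windows for "gold key river":
  position 9–11: gold key river
  position 12–14: gold key river
  position 18–20: gold key river

3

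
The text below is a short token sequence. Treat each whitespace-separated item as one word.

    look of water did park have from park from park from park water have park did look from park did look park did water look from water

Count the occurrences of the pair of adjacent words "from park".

Scanning the 26 overlapping bigram windows for "from park":
  position 7–8: from park
  position 9–10: from park
  position 11–12: from park
  position 18–19: from park

4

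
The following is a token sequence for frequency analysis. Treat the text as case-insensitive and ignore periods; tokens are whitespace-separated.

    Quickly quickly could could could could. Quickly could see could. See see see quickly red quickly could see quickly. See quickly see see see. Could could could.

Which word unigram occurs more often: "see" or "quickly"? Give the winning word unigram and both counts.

"see" (9 vs 7)

"see": 9 occurrences
"quickly": 7 occurrences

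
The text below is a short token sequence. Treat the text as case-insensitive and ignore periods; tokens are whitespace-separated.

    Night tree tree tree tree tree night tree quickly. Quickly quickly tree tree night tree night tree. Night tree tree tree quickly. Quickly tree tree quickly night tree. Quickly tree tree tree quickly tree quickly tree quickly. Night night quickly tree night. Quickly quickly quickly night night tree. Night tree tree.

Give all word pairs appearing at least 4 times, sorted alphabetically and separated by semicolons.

Bigram counts meeting the condition (at least 4 times):
  night tree: 8
  quickly quickly: 5
  quickly tree: 6
  tree night: 6
  tree quickly: 7
  tree tree: 11

night tree; quickly quickly; quickly tree; tree night; tree quickly; tree tree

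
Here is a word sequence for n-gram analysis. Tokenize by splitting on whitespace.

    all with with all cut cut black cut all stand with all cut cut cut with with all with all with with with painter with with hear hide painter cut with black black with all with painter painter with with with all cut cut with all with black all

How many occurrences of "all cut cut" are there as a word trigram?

Scanning the 47 overlapping trigram windows for "all cut cut":
  position 4–6: all cut cut
  position 12–14: all cut cut
  position 42–44: all cut cut

3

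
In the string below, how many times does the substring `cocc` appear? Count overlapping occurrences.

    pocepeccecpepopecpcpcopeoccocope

Sliding a length-4 window over the 32 characters (29 positions):
  (no match at any position)

0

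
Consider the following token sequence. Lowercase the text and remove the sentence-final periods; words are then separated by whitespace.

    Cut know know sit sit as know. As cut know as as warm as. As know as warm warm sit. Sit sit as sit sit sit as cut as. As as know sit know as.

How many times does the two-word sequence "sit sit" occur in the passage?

Scanning the 34 overlapping bigram windows for "sit sit":
  position 4–5: sit sit
  position 20–21: sit sit
  position 21–22: sit sit
  position 24–25: sit sit
  position 25–26: sit sit

5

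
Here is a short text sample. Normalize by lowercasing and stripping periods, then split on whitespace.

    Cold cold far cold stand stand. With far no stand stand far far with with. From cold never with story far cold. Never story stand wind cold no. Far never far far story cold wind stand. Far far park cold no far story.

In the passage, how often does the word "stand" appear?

Scanning the 43 tokens for "stand":
  position 5: stand
  position 6: stand
  position 10: stand
  position 11: stand
  position 25: stand
  position 36: stand

6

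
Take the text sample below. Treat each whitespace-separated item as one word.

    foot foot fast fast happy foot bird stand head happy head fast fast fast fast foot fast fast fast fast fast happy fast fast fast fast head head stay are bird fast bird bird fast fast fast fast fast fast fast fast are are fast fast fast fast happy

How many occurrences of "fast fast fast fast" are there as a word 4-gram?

Scanning the 46 overlapping 4-gram windows for "fast fast fast fast":
  position 12–15: fast fast fast fast
  position 17–20: fast fast fast fast
  position 18–21: fast fast fast fast
  position 23–26: fast fast fast fast
  position 35–38: fast fast fast fast
  position 36–39: fast fast fast fast
  position 37–40: fast fast fast fast
  position 38–41: fast fast fast fast
  position 39–42: fast fast fast fast
  position 45–48: fast fast fast fast

10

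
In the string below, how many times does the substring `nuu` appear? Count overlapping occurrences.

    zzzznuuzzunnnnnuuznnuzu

Sliding a length-3 window over the 23 characters (21 positions):
  position 5–7: nuu
  position 15–17: nuu

2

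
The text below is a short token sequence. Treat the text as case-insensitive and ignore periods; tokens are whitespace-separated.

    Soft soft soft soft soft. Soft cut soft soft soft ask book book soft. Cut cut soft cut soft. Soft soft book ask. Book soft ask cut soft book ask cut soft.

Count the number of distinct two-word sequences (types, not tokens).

32 tokens → 31 bigram windows in total.
Repeated bigrams (each contributes count−1 duplicates):
  soft soft: 9
  cut soft: 5
  soft cut: 3
  ask book: 2
  ask cut: 2
  book ask: 2
  book soft: 2
  soft ask: 2
  … (1 more repeated)
20 duplicate windows → 31 − 20 = 11 distinct.

11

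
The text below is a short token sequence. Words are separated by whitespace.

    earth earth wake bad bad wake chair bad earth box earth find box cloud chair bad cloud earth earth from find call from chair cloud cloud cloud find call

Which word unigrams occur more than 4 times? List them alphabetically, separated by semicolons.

cloud; earth

Unigram counts meeting the condition (more than 4 times):
  cloud: 5
  earth: 6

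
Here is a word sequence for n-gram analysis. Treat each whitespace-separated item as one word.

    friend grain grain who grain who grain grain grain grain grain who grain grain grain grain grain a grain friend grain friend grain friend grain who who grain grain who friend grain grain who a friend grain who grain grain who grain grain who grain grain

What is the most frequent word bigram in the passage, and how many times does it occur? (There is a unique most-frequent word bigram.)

"grain grain", 14 times

Bigram frequencies (highest first):
  grain grain: 14
  grain who: 9
  who grain: 7
  friend grain: 6
  grain friend: 3
  grain a: 1
  … (5 more, each ≤ 1)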